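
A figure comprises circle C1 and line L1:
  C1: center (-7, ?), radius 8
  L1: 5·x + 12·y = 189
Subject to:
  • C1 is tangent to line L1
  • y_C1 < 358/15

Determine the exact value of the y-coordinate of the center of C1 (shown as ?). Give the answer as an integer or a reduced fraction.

1. [C1‖L1]  y_C1² − (112/3)y_C1 + 820/3 = 0  ⇒  y_C1 = 10 or 82/3
2. given y_C1 < 358/15: keep 10

10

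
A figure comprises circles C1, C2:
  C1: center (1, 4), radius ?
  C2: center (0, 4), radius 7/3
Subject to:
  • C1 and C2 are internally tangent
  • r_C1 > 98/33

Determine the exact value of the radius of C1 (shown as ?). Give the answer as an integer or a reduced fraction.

10/3

1. [int C1,C2]  r_C1² − (14/3)r_C1 + 40/9 = 0  ⇒  r_C1 = 4/3 or 10/3
2. given r_C1 > 98/33: keep 10/3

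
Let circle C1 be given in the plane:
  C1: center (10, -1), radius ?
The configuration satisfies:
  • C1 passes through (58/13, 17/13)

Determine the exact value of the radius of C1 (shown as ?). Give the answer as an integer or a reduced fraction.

6

1. [C1∋P]  r_C1² − 36 = 0  ⇒  r_C1 = 6 (r>0 drops 1)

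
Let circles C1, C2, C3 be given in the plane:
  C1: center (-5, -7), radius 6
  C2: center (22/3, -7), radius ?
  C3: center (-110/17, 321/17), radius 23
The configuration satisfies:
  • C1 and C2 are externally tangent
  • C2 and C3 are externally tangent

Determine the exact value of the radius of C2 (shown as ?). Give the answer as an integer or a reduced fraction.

19/3

1. [ext C1·C2]  r_C2² + 12r_C2 − 1045/9 = 0  ⇒  r_C2 = 19/3 (r>0 drops 1)
2. [ext C2·C3]  r_C2² + 46r_C2 − 2983/9 = 0  ⇒  r_C2 = 19/3 (r>0 drops 1)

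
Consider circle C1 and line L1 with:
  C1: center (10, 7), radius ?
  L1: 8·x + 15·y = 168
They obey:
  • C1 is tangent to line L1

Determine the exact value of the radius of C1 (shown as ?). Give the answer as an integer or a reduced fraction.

1

1. [C1‖L1]  r_C1² − 1 = 0  ⇒  r_C1 = 1 (r>0 drops 1)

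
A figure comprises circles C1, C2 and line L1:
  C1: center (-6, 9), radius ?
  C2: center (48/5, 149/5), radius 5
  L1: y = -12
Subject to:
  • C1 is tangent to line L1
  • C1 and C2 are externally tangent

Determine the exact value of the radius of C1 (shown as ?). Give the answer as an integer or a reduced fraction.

1. [C1‖L1]  r_C1² − 441 = 0  ⇒  r_C1 = 21 (r>0 drops 1)
2. [ext C1·C2]  r_C1² + 10r_C1 − 651 = 0  ⇒  r_C1 = 21 (r>0 drops 1)

21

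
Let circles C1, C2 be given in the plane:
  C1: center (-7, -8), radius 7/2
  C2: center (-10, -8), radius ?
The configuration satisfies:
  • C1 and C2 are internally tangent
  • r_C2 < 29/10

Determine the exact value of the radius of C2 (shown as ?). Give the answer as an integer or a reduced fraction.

1/2

1. [int C1,C2]  r_C2² − 7r_C2 + 13/4 = 0  ⇒  r_C2 = 1/2 or 13/2
2. given r_C2 < 29/10: keep 1/2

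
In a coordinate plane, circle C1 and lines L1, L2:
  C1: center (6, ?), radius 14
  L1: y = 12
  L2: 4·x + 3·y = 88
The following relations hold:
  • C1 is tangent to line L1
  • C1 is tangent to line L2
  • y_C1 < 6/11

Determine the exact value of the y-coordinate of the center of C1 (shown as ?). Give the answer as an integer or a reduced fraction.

-2

1. [C1‖L1]  y_C1² − 24y_C1 − 52 = 0  ⇒  y_C1 = -2 or 26
2. [C1‖L2]  y_C1² − (128/3)y_C1 − 268/3 = 0  ⇒  y_C1 = -2 or 134/3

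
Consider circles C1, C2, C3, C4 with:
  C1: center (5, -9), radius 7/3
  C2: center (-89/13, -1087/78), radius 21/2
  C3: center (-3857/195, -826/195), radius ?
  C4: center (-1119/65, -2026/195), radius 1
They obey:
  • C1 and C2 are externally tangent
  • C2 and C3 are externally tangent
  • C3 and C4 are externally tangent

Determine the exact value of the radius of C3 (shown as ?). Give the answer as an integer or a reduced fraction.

1. [ext C2·C3]  r_C3² + 21r_C3 − 1360/9 = 0  ⇒  r_C3 = 17/3 (r>0 drops 1)
2. [ext C3·C4]  r_C3² + 2r_C3 − 391/9 = 0  ⇒  r_C3 = 17/3 (r>0 drops 1)

17/3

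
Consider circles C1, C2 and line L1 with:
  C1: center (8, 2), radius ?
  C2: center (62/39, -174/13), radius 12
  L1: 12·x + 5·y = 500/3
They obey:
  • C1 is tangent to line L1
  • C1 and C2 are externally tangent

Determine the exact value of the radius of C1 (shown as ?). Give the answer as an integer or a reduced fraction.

14/3

1. [C1‖L1]  r_C1² − 196/9 = 0  ⇒  r_C1 = 14/3 (r>0 drops 1)
2. [ext C1·C2]  r_C1² + 24r_C1 − 1204/9 = 0  ⇒  r_C1 = 14/3 (r>0 drops 1)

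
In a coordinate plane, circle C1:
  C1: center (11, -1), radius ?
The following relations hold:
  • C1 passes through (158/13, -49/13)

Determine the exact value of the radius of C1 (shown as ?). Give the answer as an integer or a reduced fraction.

3

1. [C1∋P]  r_C1² − 9 = 0  ⇒  r_C1 = 3 (r>0 drops 1)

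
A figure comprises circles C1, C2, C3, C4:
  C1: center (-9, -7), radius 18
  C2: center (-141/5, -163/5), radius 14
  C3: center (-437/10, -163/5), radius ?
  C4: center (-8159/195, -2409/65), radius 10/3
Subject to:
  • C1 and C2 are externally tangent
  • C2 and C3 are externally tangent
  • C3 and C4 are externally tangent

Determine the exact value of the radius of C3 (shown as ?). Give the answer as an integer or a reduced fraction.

3/2

1. [ext C2·C3]  r_C3² + 28r_C3 − 177/4 = 0  ⇒  r_C3 = 3/2 (r>0 drops 1)
2. [ext C3·C4]  r_C3² + (20/3)r_C3 − 49/4 = 0  ⇒  r_C3 = 3/2 (r>0 drops 1)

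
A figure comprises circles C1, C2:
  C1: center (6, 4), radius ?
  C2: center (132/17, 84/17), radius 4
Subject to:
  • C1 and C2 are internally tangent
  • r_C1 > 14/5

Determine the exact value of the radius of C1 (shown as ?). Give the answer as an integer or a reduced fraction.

6

1. [int C1,C2]  r_C1² − 8r_C1 + 12 = 0  ⇒  r_C1 = 2 or 6
2. given r_C1 > 14/5: keep 6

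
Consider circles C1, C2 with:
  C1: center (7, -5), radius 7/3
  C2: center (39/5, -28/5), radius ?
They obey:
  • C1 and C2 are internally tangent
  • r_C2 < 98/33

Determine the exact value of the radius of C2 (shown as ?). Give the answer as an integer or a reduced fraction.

1. [int C1,C2]  r_C2² − (14/3)r_C2 + 40/9 = 0  ⇒  r_C2 = 4/3 or 10/3
2. given r_C2 < 98/33: keep 4/3

4/3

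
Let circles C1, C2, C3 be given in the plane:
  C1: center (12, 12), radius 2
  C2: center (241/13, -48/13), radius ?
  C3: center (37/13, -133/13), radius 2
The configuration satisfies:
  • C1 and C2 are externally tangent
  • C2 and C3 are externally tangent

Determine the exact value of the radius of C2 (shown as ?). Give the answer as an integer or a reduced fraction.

1. [ext C1·C2]  r_C2² + 4r_C2 − 285 = 0  ⇒  r_C2 = 15 (r>0 drops 1)
2. [ext C2·C3]  r_C2² + 4r_C2 − 285 = 0  ⇒  r_C2 = 15 (r>0 drops 1)

15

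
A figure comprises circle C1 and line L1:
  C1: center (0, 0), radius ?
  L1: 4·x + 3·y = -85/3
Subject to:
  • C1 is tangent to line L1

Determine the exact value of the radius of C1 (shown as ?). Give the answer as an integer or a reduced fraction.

17/3

1. [C1‖L1]  r_C1² − 289/9 = 0  ⇒  r_C1 = 17/3 (r>0 drops 1)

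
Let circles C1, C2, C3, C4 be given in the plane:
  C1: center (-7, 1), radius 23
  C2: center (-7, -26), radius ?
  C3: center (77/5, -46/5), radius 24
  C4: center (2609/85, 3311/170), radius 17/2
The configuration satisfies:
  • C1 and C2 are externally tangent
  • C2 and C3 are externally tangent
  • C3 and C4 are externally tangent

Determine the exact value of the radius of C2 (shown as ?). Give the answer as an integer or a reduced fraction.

1. [ext C1·C2]  r_C2² + 46r_C2 − 200 = 0  ⇒  r_C2 = 4 (r>0 drops 1)
2. [ext C2·C3]  r_C2² + 48r_C2 − 208 = 0  ⇒  r_C2 = 4 (r>0 drops 1)

4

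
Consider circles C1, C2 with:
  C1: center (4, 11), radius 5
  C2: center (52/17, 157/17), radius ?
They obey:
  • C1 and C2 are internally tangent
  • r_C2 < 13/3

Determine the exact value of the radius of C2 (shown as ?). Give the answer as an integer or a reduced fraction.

3

1. [int C1,C2]  r_C2² − 10r_C2 + 21 = 0  ⇒  r_C2 = 3 or 7
2. given r_C2 < 13/3: keep 3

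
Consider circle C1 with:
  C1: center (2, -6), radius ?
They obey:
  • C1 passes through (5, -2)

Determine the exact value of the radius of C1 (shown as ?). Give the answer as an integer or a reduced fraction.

5

1. [C1∋P]  r_C1² − 25 = 0  ⇒  r_C1 = 5 (r>0 drops 1)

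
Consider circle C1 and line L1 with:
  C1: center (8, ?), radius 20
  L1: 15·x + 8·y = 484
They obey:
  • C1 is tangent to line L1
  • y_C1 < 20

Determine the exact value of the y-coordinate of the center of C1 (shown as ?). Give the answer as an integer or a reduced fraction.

3

1. [C1‖L1]  y_C1² − 91y_C1 + 264 = 0  ⇒  y_C1 = 3 or 88
2. given y_C1 < 20: keep 3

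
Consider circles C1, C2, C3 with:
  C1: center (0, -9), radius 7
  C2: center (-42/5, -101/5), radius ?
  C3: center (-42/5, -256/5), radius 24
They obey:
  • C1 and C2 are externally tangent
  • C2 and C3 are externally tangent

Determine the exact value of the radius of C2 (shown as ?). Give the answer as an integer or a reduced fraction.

7

1. [ext C1·C2]  r_C2² + 14r_C2 − 147 = 0  ⇒  r_C2 = 7 (r>0 drops 1)
2. [ext C2·C3]  r_C2² + 48r_C2 − 385 = 0  ⇒  r_C2 = 7 (r>0 drops 1)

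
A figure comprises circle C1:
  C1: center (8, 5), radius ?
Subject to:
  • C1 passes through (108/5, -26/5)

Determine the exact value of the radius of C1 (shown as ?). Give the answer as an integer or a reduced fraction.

1. [C1∋P]  r_C1² − 289 = 0  ⇒  r_C1 = 17 (r>0 drops 1)

17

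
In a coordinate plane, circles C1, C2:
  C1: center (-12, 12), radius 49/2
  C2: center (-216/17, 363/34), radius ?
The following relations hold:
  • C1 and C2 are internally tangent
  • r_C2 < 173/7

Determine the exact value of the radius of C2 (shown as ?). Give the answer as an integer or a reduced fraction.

1. [int C1,C2]  r_C2² − 49r_C2 + 598 = 0  ⇒  r_C2 = 23 or 26
2. given r_C2 < 173/7: keep 23

23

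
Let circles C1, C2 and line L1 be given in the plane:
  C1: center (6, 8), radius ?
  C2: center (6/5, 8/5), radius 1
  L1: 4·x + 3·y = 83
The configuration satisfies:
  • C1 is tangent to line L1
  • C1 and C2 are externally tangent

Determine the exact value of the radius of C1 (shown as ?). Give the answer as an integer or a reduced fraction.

1. [C1‖L1]  r_C1² − 49 = 0  ⇒  r_C1 = 7 (r>0 drops 1)
2. [ext C1·C2]  r_C1² + 2r_C1 − 63 = 0  ⇒  r_C1 = 7 (r>0 drops 1)

7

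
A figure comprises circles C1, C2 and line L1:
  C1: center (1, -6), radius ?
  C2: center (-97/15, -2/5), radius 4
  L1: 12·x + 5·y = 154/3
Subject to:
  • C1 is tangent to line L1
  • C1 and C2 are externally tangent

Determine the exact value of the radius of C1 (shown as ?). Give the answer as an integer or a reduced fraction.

16/3

1. [C1‖L1]  r_C1² − 256/9 = 0  ⇒  r_C1 = 16/3 (r>0 drops 1)
2. [ext C1·C2]  r_C1² + 8r_C1 − 640/9 = 0  ⇒  r_C1 = 16/3 (r>0 drops 1)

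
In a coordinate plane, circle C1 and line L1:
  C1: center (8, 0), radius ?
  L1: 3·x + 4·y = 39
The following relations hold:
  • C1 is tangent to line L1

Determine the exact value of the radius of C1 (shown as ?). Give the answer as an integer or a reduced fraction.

1. [C1‖L1]  r_C1² − 9 = 0  ⇒  r_C1 = 3 (r>0 drops 1)

3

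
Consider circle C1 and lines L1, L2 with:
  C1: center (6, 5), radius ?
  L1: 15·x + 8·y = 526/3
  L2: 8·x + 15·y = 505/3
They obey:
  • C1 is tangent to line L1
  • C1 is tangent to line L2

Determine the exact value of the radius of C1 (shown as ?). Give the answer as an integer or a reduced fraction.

1. [C1‖L1]  r_C1² − 64/9 = 0  ⇒  r_C1 = 8/3 (r>0 drops 1)
2. [C1‖L2]  r_C1² − 64/9 = 0  ⇒  r_C1 = 8/3 (r>0 drops 1)

8/3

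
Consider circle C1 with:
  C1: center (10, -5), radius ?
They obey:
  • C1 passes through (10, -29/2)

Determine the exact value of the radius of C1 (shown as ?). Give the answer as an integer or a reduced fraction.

19/2

1. [C1∋P]  r_C1² − 361/4 = 0  ⇒  r_C1 = 19/2 (r>0 drops 1)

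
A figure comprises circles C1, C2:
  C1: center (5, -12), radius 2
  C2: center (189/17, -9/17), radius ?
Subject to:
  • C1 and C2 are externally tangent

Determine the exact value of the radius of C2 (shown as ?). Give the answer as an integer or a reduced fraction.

11

1. [ext C1·C2]  r_C2² + 4r_C2 − 165 = 0  ⇒  r_C2 = 11 (r>0 drops 1)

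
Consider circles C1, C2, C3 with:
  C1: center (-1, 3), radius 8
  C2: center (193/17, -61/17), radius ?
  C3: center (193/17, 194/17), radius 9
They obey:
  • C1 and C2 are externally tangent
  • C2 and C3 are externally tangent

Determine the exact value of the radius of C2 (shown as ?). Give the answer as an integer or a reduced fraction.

6

1. [ext C1·C2]  r_C2² + 16r_C2 − 132 = 0  ⇒  r_C2 = 6 (r>0 drops 1)
2. [ext C2·C3]  r_C2² + 18r_C2 − 144 = 0  ⇒  r_C2 = 6 (r>0 drops 1)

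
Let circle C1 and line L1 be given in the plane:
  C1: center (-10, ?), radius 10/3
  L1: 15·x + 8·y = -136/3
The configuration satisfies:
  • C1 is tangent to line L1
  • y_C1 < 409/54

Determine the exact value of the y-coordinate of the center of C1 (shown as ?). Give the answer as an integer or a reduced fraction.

1. [C1‖L1]  y_C1² − (157/6)y_C1 + 121 = 0  ⇒  y_C1 = 6 or 121/6
2. given y_C1 < 409/54: keep 6

6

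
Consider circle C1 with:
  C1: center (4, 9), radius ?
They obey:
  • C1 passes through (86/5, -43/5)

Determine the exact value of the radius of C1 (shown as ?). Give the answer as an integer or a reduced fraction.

22

1. [C1∋P]  r_C1² − 484 = 0  ⇒  r_C1 = 22 (r>0 drops 1)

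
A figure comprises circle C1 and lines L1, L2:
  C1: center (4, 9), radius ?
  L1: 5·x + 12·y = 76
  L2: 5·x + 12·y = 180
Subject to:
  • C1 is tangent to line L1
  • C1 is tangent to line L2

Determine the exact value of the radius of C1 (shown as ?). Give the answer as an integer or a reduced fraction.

4

1. [C1‖L1]  r_C1² − 16 = 0  ⇒  r_C1 = 4 (r>0 drops 1)
2. [C1‖L2]  r_C1² − 16 = 0  ⇒  r_C1 = 4 (r>0 drops 1)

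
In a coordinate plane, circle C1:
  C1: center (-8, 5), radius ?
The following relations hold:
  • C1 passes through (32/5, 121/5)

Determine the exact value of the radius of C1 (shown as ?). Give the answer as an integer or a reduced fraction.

24

1. [C1∋P]  r_C1² − 576 = 0  ⇒  r_C1 = 24 (r>0 drops 1)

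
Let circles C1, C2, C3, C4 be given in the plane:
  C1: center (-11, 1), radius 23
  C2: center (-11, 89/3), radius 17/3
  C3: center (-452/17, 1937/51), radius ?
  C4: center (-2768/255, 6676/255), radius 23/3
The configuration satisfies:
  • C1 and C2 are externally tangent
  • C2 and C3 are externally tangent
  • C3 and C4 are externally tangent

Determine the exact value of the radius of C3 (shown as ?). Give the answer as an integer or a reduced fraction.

12

1. [ext C2·C3]  r_C3² + (34/3)r_C3 − 280 = 0  ⇒  r_C3 = 12 (r>0 drops 1)
2. [ext C3·C4]  r_C3² + (46/3)r_C3 − 328 = 0  ⇒  r_C3 = 12 (r>0 drops 1)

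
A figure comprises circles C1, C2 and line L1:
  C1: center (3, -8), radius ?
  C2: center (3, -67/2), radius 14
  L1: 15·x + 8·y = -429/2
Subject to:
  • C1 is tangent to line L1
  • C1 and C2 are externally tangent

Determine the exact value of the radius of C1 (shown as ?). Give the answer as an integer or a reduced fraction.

23/2

1. [C1‖L1]  r_C1² − 529/4 = 0  ⇒  r_C1 = 23/2 (r>0 drops 1)
2. [ext C1·C2]  r_C1² + 28r_C1 − 1817/4 = 0  ⇒  r_C1 = 23/2 (r>0 drops 1)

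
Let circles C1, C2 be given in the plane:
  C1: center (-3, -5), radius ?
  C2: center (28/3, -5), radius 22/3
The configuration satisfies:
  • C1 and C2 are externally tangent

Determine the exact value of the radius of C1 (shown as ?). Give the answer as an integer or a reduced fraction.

5

1. [ext C1·C2]  r_C1² + (44/3)r_C1 − 295/3 = 0  ⇒  r_C1 = 5 (r>0 drops 1)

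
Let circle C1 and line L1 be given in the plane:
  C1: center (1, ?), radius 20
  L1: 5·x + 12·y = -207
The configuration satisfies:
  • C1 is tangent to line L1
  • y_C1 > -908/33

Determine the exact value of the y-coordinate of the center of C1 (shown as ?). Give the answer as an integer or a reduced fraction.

4

1. [C1‖L1]  y_C1² + (106/3)y_C1 − 472/3 = 0  ⇒  y_C1 = -118/3 or 4
2. given y_C1 > -908/33: keep 4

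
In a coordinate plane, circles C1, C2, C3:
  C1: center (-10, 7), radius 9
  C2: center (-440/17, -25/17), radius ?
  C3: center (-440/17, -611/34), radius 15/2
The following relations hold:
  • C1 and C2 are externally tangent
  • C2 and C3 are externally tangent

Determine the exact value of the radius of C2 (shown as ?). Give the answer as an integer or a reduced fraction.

1. [ext C1·C2]  r_C2² + 18r_C2 − 243 = 0  ⇒  r_C2 = 9 (r>0 drops 1)
2. [ext C2·C3]  r_C2² + 15r_C2 − 216 = 0  ⇒  r_C2 = 9 (r>0 drops 1)

9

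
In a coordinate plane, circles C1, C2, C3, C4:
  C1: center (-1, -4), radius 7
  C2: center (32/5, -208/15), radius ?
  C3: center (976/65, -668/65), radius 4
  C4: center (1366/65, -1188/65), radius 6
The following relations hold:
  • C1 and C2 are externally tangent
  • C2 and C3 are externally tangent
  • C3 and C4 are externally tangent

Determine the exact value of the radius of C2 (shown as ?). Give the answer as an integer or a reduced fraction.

1. [ext C1·C2]  r_C2² + 14r_C2 − 928/9 = 0  ⇒  r_C2 = 16/3 (r>0 drops 1)
2. [ext C2·C3]  r_C2² + 8r_C2 − 640/9 = 0  ⇒  r_C2 = 16/3 (r>0 drops 1)

16/3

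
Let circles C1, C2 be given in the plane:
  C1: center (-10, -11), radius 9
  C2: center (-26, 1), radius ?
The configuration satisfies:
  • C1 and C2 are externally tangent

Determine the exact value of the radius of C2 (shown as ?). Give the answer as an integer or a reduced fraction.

1. [ext C1·C2]  r_C2² + 18r_C2 − 319 = 0  ⇒  r_C2 = 11 (r>0 drops 1)

11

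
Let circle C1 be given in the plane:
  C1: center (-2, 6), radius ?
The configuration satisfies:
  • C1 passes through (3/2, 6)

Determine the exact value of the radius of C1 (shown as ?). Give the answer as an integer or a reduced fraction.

7/2

1. [C1∋P]  r_C1² − 49/4 = 0  ⇒  r_C1 = 7/2 (r>0 drops 1)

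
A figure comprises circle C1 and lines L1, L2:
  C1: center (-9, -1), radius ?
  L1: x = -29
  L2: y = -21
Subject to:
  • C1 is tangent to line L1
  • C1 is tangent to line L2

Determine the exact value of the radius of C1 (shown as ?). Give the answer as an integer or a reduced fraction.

20

1. [C1‖L1]  r_C1² − 400 = 0  ⇒  r_C1 = 20 (r>0 drops 1)
2. [C1‖L2]  r_C1² − 400 = 0  ⇒  r_C1 = 20 (r>0 drops 1)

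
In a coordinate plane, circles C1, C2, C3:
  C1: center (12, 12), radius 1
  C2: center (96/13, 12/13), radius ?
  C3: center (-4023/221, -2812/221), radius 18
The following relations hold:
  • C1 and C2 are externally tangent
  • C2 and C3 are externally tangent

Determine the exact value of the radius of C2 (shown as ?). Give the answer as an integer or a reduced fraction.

1. [ext C1·C2]  r_C2² + 2r_C2 − 143 = 0  ⇒  r_C2 = 11 (r>0 drops 1)
2. [ext C2·C3]  r_C2² + 36r_C2 − 517 = 0  ⇒  r_C2 = 11 (r>0 drops 1)

11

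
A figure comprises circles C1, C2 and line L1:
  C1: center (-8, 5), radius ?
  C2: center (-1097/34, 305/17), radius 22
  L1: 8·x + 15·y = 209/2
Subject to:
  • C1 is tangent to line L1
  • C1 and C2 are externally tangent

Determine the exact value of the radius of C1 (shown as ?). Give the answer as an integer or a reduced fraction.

1. [C1‖L1]  r_C1² − 121/4 = 0  ⇒  r_C1 = 11/2 (r>0 drops 1)
2. [ext C1·C2]  r_C1² + 44r_C1 − 1089/4 = 0  ⇒  r_C1 = 11/2 (r>0 drops 1)

11/2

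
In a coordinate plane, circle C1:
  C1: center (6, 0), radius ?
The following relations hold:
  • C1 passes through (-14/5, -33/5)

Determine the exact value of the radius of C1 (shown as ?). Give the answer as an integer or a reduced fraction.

11

1. [C1∋P]  r_C1² − 121 = 0  ⇒  r_C1 = 11 (r>0 drops 1)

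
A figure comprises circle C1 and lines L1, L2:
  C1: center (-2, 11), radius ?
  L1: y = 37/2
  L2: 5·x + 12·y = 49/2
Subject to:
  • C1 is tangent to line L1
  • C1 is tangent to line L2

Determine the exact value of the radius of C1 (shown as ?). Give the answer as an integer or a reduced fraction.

15/2

1. [C1‖L1]  r_C1² − 225/4 = 0  ⇒  r_C1 = 15/2 (r>0 drops 1)
2. [C1‖L2]  r_C1² − 225/4 = 0  ⇒  r_C1 = 15/2 (r>0 drops 1)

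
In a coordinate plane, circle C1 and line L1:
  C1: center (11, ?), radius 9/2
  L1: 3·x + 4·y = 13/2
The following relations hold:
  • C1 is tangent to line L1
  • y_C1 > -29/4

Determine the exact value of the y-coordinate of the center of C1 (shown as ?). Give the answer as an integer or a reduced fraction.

1. [C1‖L1]  y_C1² + (53/4)y_C1 + 49/4 = 0  ⇒  y_C1 = -49/4 or -1
2. given y_C1 > -29/4: keep -1

-1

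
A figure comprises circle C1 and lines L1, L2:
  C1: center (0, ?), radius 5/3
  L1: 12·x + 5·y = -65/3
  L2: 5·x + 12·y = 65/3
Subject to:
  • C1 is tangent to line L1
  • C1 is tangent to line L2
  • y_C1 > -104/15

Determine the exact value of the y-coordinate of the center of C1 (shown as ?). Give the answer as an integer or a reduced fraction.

0

1. [C1‖L1]  y_C1² + (26/3)y_C1 = 0  ⇒  y_C1 = -26/3 or 0
2. [C1‖L2]  y_C1² − (65/18)y_C1 = 0  ⇒  y_C1 = 0 or 65/18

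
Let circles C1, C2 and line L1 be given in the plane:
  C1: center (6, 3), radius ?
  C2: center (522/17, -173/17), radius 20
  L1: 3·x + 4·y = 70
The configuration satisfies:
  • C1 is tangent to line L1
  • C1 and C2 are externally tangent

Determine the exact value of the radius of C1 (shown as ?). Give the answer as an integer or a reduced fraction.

1. [C1‖L1]  r_C1² − 64 = 0  ⇒  r_C1 = 8 (r>0 drops 1)
2. [ext C1·C2]  r_C1² + 40r_C1 − 384 = 0  ⇒  r_C1 = 8 (r>0 drops 1)

8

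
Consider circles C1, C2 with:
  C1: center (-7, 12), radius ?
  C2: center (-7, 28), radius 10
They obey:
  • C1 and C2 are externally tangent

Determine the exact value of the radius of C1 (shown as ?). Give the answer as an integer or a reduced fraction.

6

1. [ext C1·C2]  r_C1² + 20r_C1 − 156 = 0  ⇒  r_C1 = 6 (r>0 drops 1)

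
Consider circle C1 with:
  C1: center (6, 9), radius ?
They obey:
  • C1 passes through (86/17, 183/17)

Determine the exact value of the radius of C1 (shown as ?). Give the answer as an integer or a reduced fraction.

2

1. [C1∋P]  r_C1² − 4 = 0  ⇒  r_C1 = 2 (r>0 drops 1)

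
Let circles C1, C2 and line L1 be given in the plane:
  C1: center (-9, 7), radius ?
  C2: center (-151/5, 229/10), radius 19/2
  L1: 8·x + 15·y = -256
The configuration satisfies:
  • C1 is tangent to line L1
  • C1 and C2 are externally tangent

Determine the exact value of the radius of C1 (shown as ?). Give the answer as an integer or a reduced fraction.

17

1. [C1‖L1]  r_C1² − 289 = 0  ⇒  r_C1 = 17 (r>0 drops 1)
2. [ext C1·C2]  r_C1² + 19r_C1 − 612 = 0  ⇒  r_C1 = 17 (r>0 drops 1)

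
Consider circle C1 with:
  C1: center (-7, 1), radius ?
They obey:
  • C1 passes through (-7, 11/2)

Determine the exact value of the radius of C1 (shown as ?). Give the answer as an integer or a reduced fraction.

9/2

1. [C1∋P]  r_C1² − 81/4 = 0  ⇒  r_C1 = 9/2 (r>0 drops 1)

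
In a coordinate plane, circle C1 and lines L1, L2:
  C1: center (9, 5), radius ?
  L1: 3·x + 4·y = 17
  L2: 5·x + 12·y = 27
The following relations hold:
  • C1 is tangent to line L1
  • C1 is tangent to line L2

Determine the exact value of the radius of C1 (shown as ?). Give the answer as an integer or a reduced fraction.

1. [C1‖L1]  r_C1² − 36 = 0  ⇒  r_C1 = 6 (r>0 drops 1)
2. [C1‖L2]  r_C1² − 36 = 0  ⇒  r_C1 = 6 (r>0 drops 1)

6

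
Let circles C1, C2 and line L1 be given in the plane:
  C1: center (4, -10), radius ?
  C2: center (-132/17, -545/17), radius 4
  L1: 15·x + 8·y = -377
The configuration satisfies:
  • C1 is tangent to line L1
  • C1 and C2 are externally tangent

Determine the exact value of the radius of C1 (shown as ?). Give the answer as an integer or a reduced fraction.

1. [C1‖L1]  r_C1² − 441 = 0  ⇒  r_C1 = 21 (r>0 drops 1)
2. [ext C1·C2]  r_C1² + 8r_C1 − 609 = 0  ⇒  r_C1 = 21 (r>0 drops 1)

21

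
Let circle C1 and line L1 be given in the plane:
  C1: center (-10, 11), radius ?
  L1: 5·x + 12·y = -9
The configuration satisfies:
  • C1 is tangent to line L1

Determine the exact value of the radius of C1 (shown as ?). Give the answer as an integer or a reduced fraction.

1. [C1‖L1]  r_C1² − 49 = 0  ⇒  r_C1 = 7 (r>0 drops 1)

7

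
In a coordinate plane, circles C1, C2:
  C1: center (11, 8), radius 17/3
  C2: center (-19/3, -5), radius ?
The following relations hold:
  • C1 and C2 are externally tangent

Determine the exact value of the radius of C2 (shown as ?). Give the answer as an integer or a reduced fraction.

16

1. [ext C1·C2]  r_C2² + (34/3)r_C2 − 1312/3 = 0  ⇒  r_C2 = 16 (r>0 drops 1)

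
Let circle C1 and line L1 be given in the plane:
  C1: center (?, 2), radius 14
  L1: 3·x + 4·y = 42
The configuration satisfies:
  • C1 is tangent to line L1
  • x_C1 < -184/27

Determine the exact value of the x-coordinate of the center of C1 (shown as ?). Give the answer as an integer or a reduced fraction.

1. [C1‖L1]  x_C1² − (68/3)x_C1 − 416 = 0  ⇒  x_C1 = -12 or 104/3
2. given x_C1 < -184/27: keep -12

-12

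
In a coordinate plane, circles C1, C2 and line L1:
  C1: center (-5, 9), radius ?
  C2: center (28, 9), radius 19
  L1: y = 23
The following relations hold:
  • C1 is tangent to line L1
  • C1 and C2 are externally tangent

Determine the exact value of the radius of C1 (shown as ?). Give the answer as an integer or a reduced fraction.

1. [C1‖L1]  r_C1² − 196 = 0  ⇒  r_C1 = 14 (r>0 drops 1)
2. [ext C1·C2]  r_C1² + 38r_C1 − 728 = 0  ⇒  r_C1 = 14 (r>0 drops 1)

14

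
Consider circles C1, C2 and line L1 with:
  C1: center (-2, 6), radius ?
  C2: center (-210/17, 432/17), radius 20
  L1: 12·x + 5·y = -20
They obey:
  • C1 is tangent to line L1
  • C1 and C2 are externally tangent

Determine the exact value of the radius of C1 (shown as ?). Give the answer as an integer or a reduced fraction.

1. [C1‖L1]  r_C1² − 4 = 0  ⇒  r_C1 = 2 (r>0 drops 1)
2. [ext C1·C2]  r_C1² + 40r_C1 − 84 = 0  ⇒  r_C1 = 2 (r>0 drops 1)

2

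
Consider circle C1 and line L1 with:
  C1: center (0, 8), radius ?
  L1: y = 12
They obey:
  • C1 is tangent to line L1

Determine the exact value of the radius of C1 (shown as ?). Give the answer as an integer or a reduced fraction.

4

1. [C1‖L1]  r_C1² − 16 = 0  ⇒  r_C1 = 4 (r>0 drops 1)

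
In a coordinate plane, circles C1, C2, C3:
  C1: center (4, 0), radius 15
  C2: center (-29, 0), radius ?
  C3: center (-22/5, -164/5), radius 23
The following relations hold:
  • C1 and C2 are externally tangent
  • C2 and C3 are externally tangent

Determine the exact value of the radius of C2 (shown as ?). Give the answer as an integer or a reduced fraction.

1. [ext C1·C2]  r_C2² + 30r_C2 − 864 = 0  ⇒  r_C2 = 18 (r>0 drops 1)
2. [ext C2·C3]  r_C2² + 46r_C2 − 1152 = 0  ⇒  r_C2 = 18 (r>0 drops 1)

18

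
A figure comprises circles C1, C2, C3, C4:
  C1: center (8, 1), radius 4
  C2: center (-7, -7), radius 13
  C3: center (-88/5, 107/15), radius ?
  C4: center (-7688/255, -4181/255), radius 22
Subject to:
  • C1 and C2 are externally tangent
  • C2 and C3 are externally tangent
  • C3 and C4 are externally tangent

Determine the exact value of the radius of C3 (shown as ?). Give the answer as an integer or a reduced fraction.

1. [ext C2·C3]  r_C3² + 26r_C3 − 1288/9 = 0  ⇒  r_C3 = 14/3 (r>0 drops 1)
2. [ext C3·C4]  r_C3² + 44r_C3 − 2044/9 = 0  ⇒  r_C3 = 14/3 (r>0 drops 1)

14/3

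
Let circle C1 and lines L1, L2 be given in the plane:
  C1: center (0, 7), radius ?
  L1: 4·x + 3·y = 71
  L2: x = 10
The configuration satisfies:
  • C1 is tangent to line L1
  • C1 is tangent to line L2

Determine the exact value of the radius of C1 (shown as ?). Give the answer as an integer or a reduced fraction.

10

1. [C1‖L1]  r_C1² − 100 = 0  ⇒  r_C1 = 10 (r>0 drops 1)
2. [C1‖L2]  r_C1² − 100 = 0  ⇒  r_C1 = 10 (r>0 drops 1)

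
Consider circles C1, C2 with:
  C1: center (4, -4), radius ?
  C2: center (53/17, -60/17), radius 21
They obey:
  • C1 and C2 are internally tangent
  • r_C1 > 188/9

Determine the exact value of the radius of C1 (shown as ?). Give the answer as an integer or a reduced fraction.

22

1. [int C1,C2]  r_C1² − 42r_C1 + 440 = 0  ⇒  r_C1 = 20 or 22
2. given r_C1 > 188/9: keep 22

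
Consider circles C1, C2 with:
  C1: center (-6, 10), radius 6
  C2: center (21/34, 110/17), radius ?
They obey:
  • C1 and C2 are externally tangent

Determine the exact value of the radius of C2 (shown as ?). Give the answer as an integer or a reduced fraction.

1. [ext C1·C2]  r_C2² + 12r_C2 − 81/4 = 0  ⇒  r_C2 = 3/2 (r>0 drops 1)

3/2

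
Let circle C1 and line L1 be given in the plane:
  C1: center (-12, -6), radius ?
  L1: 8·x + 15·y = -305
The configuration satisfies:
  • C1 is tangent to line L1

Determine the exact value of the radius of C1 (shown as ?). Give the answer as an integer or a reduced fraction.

7

1. [C1‖L1]  r_C1² − 49 = 0  ⇒  r_C1 = 7 (r>0 drops 1)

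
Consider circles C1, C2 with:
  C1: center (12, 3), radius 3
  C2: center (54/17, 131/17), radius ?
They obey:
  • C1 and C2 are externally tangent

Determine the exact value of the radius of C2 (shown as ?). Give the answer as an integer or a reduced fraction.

7

1. [ext C1·C2]  r_C2² + 6r_C2 − 91 = 0  ⇒  r_C2 = 7 (r>0 drops 1)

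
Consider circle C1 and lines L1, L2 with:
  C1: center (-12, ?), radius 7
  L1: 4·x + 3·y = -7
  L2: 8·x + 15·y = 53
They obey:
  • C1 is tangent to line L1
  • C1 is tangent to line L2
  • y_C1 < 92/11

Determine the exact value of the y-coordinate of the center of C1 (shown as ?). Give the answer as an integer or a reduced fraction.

1. [C1‖L1]  y_C1² − (82/3)y_C1 + 152/3 = 0  ⇒  y_C1 = 2 or 76/3
2. [C1‖L2]  y_C1² − (298/15)y_C1 + 536/15 = 0  ⇒  y_C1 = 2 or 268/15

2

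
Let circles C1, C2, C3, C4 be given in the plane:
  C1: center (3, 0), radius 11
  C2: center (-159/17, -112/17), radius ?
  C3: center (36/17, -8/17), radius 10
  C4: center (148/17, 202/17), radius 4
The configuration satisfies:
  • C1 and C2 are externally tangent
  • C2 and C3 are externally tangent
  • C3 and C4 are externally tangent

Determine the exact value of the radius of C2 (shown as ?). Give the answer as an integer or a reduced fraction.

1. [ext C1·C2]  r_C2² + 22r_C2 − 75 = 0  ⇒  r_C2 = 3 (r>0 drops 1)
2. [ext C2·C3]  r_C2² + 20r_C2 − 69 = 0  ⇒  r_C2 = 3 (r>0 drops 1)

3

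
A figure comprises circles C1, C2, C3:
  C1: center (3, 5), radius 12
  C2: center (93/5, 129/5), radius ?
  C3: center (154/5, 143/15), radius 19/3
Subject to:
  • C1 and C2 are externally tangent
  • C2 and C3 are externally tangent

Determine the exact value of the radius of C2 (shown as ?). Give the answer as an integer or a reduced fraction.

14

1. [ext C1·C2]  r_C2² + 24r_C2 − 532 = 0  ⇒  r_C2 = 14 (r>0 drops 1)
2. [ext C2·C3]  r_C2² + (38/3)r_C2 − 1120/3 = 0  ⇒  r_C2 = 14 (r>0 drops 1)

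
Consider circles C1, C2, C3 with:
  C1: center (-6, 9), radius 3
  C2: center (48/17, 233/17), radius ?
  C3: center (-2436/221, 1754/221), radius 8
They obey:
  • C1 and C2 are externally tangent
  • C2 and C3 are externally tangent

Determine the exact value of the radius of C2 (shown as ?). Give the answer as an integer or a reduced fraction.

1. [ext C1·C2]  r_C2² + 6r_C2 − 91 = 0  ⇒  r_C2 = 7 (r>0 drops 1)
2. [ext C2·C3]  r_C2² + 16r_C2 − 161 = 0  ⇒  r_C2 = 7 (r>0 drops 1)

7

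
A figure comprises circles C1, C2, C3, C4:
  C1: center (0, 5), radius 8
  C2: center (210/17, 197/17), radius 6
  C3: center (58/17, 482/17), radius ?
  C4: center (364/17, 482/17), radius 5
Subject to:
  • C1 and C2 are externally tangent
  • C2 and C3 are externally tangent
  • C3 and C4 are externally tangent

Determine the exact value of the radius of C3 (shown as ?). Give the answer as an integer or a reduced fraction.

13

1. [ext C2·C3]  r_C3² + 12r_C3 − 325 = 0  ⇒  r_C3 = 13 (r>0 drops 1)
2. [ext C3·C4]  r_C3² + 10r_C3 − 299 = 0  ⇒  r_C3 = 13 (r>0 drops 1)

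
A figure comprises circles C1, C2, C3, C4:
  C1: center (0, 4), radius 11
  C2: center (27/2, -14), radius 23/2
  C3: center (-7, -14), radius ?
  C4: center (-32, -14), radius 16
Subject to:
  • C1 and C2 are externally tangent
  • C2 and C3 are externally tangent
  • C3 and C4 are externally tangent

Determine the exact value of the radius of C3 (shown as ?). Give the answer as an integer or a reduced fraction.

1. [ext C2·C3]  r_C3² + 23r_C3 − 288 = 0  ⇒  r_C3 = 9 (r>0 drops 1)
2. [ext C3·C4]  r_C3² + 32r_C3 − 369 = 0  ⇒  r_C3 = 9 (r>0 drops 1)

9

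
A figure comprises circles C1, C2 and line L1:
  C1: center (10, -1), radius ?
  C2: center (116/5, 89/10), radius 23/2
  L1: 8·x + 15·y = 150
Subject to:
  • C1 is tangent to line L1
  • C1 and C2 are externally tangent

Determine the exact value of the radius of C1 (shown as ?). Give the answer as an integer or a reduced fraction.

5

1. [C1‖L1]  r_C1² − 25 = 0  ⇒  r_C1 = 5 (r>0 drops 1)
2. [ext C1·C2]  r_C1² + 23r_C1 − 140 = 0  ⇒  r_C1 = 5 (r>0 drops 1)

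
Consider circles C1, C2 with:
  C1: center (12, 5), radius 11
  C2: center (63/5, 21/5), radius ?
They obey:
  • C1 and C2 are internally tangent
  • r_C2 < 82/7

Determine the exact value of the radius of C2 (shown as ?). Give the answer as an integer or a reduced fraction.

1. [int C1,C2]  r_C2² − 22r_C2 + 120 = 0  ⇒  r_C2 = 10 or 12
2. given r_C2 < 82/7: keep 10

10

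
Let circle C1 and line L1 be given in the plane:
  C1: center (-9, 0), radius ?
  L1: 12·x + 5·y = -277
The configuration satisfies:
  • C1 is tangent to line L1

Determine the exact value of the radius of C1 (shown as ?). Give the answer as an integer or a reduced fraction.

1. [C1‖L1]  r_C1² − 169 = 0  ⇒  r_C1 = 13 (r>0 drops 1)

13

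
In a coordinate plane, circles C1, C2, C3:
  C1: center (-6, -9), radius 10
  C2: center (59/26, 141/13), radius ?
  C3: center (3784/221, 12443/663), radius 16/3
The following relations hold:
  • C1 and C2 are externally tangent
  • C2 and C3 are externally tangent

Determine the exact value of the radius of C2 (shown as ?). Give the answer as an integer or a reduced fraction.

23/2

1. [ext C1·C2]  r_C2² + 20r_C2 − 1449/4 = 0  ⇒  r_C2 = 23/2 (r>0 drops 1)
2. [ext C2·C3]  r_C2² + (32/3)r_C2 − 3059/12 = 0  ⇒  r_C2 = 23/2 (r>0 drops 1)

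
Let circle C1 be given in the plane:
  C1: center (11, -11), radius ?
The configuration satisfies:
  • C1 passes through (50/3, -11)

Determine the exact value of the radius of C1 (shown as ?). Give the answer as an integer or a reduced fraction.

17/3

1. [C1∋P]  r_C1² − 289/9 = 0  ⇒  r_C1 = 17/3 (r>0 drops 1)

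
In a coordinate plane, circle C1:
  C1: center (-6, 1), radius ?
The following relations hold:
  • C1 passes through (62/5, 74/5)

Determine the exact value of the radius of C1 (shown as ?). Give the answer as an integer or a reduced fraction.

23

1. [C1∋P]  r_C1² − 529 = 0  ⇒  r_C1 = 23 (r>0 drops 1)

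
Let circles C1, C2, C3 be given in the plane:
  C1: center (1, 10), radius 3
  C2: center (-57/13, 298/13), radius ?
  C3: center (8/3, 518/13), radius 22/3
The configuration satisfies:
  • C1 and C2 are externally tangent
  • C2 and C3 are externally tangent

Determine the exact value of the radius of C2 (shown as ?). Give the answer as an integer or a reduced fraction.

1. [ext C1·C2]  r_C2² + 6r_C2 − 187 = 0  ⇒  r_C2 = 11 (r>0 drops 1)
2. [ext C2·C3]  r_C2² + (44/3)r_C2 − 847/3 = 0  ⇒  r_C2 = 11 (r>0 drops 1)

11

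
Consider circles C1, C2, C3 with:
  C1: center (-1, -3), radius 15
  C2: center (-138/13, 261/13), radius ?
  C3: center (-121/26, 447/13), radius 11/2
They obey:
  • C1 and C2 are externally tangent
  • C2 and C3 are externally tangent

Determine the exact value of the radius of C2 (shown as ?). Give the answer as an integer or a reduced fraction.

1. [ext C1·C2]  r_C2² + 30r_C2 − 400 = 0  ⇒  r_C2 = 10 (r>0 drops 1)
2. [ext C2·C3]  r_C2² + 11r_C2 − 210 = 0  ⇒  r_C2 = 10 (r>0 drops 1)

10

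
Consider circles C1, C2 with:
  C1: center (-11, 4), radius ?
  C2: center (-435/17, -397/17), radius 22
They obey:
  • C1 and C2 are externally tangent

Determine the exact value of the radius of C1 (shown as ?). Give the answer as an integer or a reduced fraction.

1. [ext C1·C2]  r_C1² + 44r_C1 − 477 = 0  ⇒  r_C1 = 9 (r>0 drops 1)

9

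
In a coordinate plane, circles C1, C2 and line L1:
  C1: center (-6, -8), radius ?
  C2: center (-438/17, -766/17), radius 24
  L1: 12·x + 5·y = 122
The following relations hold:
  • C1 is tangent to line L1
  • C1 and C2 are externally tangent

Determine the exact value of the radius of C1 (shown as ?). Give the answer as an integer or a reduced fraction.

1. [C1‖L1]  r_C1² − 324 = 0  ⇒  r_C1 = 18 (r>0 drops 1)
2. [ext C1·C2]  r_C1² + 48r_C1 − 1188 = 0  ⇒  r_C1 = 18 (r>0 drops 1)

18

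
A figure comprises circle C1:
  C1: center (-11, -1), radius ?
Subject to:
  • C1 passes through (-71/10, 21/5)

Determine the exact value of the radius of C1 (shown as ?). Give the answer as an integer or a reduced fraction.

1. [C1∋P]  r_C1² − 169/4 = 0  ⇒  r_C1 = 13/2 (r>0 drops 1)

13/2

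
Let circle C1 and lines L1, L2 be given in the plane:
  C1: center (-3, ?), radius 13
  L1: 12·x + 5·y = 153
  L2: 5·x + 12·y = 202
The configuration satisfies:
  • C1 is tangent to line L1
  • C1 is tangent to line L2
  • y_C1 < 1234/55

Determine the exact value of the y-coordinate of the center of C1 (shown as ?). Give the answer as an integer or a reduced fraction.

4

1. [C1‖L1]  y_C1² − (378/5)y_C1 + 1432/5 = 0  ⇒  y_C1 = 4 or 358/5
2. [C1‖L2]  y_C1² − (217/6)y_C1 + 386/3 = 0  ⇒  y_C1 = 4 or 193/6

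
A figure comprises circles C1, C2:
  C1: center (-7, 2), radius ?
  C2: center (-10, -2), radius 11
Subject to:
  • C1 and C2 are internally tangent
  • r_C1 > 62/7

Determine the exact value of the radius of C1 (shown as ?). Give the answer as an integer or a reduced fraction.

1. [int C1,C2]  r_C1² − 22r_C1 + 96 = 0  ⇒  r_C1 = 6 or 16
2. given r_C1 > 62/7: keep 16

16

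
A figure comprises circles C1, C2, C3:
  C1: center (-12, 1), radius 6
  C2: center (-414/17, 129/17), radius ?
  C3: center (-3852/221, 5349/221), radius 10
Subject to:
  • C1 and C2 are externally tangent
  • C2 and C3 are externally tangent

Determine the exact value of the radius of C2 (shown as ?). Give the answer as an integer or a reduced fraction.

1. [ext C1·C2]  r_C2² + 12r_C2 − 160 = 0  ⇒  r_C2 = 8 (r>0 drops 1)
2. [ext C2·C3]  r_C2² + 20r_C2 − 224 = 0  ⇒  r_C2 = 8 (r>0 drops 1)

8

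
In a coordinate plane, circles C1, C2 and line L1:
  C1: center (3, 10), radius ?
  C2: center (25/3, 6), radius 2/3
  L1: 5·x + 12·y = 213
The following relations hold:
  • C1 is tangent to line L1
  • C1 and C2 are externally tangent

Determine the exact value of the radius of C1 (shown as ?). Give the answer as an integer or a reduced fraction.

6

1. [C1‖L1]  r_C1² − 36 = 0  ⇒  r_C1 = 6 (r>0 drops 1)
2. [ext C1·C2]  r_C1² + (4/3)r_C1 − 44 = 0  ⇒  r_C1 = 6 (r>0 drops 1)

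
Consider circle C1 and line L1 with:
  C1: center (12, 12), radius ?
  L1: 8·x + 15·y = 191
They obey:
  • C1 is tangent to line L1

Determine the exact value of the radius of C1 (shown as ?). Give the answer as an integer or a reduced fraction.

1. [C1‖L1]  r_C1² − 25 = 0  ⇒  r_C1 = 5 (r>0 drops 1)

5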